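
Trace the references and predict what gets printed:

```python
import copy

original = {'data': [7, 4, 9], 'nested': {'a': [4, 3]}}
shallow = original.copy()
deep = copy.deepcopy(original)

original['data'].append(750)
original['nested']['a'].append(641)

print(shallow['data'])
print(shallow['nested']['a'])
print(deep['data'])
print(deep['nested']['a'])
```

Key concept: comparing shallow vs deep copy.
Step by step:
`original = {'data': [7, 4, 9], 'nested': {'a': [4, 3]}}` → original = {'data': [7, 4, 9], 'nested': {'a': [4, 3]}}
`shallow = original.copy()` → shallow = {'data': [7, 4, 9], 'nested': {'a': [4, 3]}}
`deep = copy.deepcopy(original)` → deep = {'data': [7, 4, 9], 'nested': {'a': [4, 3]}}
`original['data'].append(750)` → original = {'data': [7, 4, 9, 750], 'nested': {'a': [4, 3]}}; shallow = {'data': [7, 4, 9, 750], 'nested': {'a': [4, 3]}}
`original['nested']['a'].append(641)` → original = {'data': [7, 4, 9, 750], 'nested': {'a': [4, 3, 641]}}; shallow = {'data': [7, 4, 9, 750], 'nested': {'a': [4, 3, 641]}}
`print(shallow['data'])` → prints [7, 4, 9, 750]
`print(shallow['nested']['a'])` → prints [4, 3, 641]
`print(deep['data'])` → prints [7, 4, 9]
`print(deep['nested']['a'])` → prints [4, 3]

Answer:
[7, 4, 9, 750]
[4, 3, 641]
[7, 4, 9]
[4, 3]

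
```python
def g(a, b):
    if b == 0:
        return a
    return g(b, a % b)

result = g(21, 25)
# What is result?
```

g(21, 25) -> g(25, 21) -> g(21, 4) -> g(4, 1) -> g(1, 0) -> 1

Answer: 1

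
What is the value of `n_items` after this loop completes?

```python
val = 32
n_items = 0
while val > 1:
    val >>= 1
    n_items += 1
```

Count right shifts until 1
`n_items` takes the values: 0 → 1 → 2 → 3 → 4 → 5

Answer: 5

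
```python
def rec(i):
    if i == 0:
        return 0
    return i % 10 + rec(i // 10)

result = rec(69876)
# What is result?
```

Sum of digits of 69876: 6 + 7 + 8 + 9 + 6 = 36

Answer: 36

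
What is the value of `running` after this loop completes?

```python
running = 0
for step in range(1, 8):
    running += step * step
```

Sum of squares 1² to 7² = 140
`running` takes the values: 0 → 1 → 5 → 14 → 30 → 55 → 91 → 140

Answer: 140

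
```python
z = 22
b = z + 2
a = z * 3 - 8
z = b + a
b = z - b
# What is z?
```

Trace:
`z = 22` → z = 22
`b = z + 2` → b = 24
`a = z * 3 - 8` → a = 58
`z = b + a` → z = 82
`b = z - b` → b = 58
So z = 82

Answer: 82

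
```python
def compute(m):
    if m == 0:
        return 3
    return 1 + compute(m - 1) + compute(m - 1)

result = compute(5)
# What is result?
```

compute(m) = 1 + 2·compute(m-1), compute(0)=3. Closed form: (3+1)·2^5 - 1 = 127.

Answer: 127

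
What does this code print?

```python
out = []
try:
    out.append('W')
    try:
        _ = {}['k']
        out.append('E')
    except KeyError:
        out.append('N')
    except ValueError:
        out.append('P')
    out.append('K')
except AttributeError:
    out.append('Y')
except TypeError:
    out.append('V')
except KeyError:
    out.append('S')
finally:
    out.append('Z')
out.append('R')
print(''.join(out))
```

Execution trace: 'W' (try body) → 'N' (inner except KeyError) → 'K' (try body, no exception) → 'Z' (finally) → 'R' (after the try/except). Output: WNKZR

Answer: WNKZR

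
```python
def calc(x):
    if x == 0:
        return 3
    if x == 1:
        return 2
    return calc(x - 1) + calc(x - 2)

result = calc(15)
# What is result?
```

Build up from base cases: calc(0)=3, calc(1)=2, calc(2)=5, calc(3)=7, calc(4)=12, calc(5)=19, calc(6)=31, ..., calc(15)=2351

Answer: 2351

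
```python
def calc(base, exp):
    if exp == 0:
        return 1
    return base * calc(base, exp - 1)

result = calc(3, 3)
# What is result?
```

calc(3, 3) = 3 * 3 * 3 = 27

Answer: 27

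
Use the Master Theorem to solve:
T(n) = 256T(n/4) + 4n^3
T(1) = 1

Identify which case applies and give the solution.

a=256, b=4, f(n)=4n^3. log_4(256) = 4. Since c=3 < 4, Case 1 applies: T(n) = Θ(n^log_b(a)) = O(n^4).

Answer: O(n^4) - Case 1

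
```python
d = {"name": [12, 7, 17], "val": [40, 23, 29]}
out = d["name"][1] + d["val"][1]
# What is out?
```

Trace:
`d = {"name": [12, 7, 17], "val": [40, 23, 29]}` → d = {'name': [12, 7, 17], 'val': [40, 23, 29]}
`out = d["name"][1] + d["val"][1]` → out = 30
So out = 30

Answer: 30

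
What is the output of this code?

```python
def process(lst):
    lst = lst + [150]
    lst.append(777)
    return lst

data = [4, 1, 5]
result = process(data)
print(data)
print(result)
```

Key concept: rebinding parameter vs mutation.
Step by step:
`data = [4, 1, 5]` → data = [4, 1, 5]
`result = process(data)` → result = [4, 1, 5, 150, 777]
`print(data)` → prints [4, 1, 5]
`print(result)` → prints [4, 1, 5, 150, 777]

Answer:
[4, 1, 5]
[4, 1, 5, 150, 777]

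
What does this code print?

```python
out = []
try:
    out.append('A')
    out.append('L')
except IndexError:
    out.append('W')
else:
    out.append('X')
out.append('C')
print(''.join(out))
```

Execution trace: 'A' (try body) → 'L' (try body, no exception) → 'X' (else) → 'C' (after the try/except). Output: ALXC

Answer: ALXC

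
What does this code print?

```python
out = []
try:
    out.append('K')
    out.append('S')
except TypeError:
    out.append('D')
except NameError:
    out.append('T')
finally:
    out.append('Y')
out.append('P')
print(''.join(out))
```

Execution trace: 'K' (try body) → 'S' (try body, no exception) → 'Y' (finally) → 'P' (after the try/except). Output: KSYP

Answer: KSYP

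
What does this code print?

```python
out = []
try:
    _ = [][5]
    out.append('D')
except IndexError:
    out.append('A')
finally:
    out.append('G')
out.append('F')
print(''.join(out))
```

Execution trace: 'A' (except IndexError) → 'G' (finally) → 'F' (after the try/except). Output: AGF

Answer: AGF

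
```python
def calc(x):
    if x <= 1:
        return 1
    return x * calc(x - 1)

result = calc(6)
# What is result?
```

calc(6) = 6 * 5 * 4 * 3 * 2 * 1 = 720

Answer: 720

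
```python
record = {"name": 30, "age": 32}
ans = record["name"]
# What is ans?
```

Trace:
`record = {"name": 30, "age": 32}` → record = {'name': 30, 'age': 32}
`ans = record["name"]` → ans = 30
So ans = 30

Answer: 30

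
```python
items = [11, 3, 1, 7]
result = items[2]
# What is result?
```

Trace:
`items = [11, 3, 1, 7]` → items = [11, 3, 1, 7]
`result = items[2]` → result = 1
So result = 1

Answer: 1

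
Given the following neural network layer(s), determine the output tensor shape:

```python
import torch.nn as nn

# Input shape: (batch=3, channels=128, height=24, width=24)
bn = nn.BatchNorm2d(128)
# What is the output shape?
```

Input: (3, 128, 24, 24) -> Output: (3, 128, 24, 24)

Answer: (3, 128, 24, 24)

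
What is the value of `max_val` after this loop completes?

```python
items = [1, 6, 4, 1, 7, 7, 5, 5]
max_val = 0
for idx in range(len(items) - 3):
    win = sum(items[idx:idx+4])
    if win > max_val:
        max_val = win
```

Max sum of 4-element window in [1, 6, 4, 1, 7, 7, 5, 5]
`max_val` takes the values: 0 → 12 → 18 → 19 → 20 → 24

Answer: 24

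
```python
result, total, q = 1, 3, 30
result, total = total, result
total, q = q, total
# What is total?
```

Trace:
`result, total, q = 1, 3, 30` → result = 1; total = 3; q = 30
`result, total = total, result` → result = 3; total = 1
`total, q = q, total` → total = 30; q = 1
So total = 30

Answer: 30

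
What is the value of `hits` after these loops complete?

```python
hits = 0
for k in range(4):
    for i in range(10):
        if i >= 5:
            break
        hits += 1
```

Inner breaks at 5, outer runs 4 times
`hits` takes the values: 0 → 1 → 2 → 3 → 4 → 5 → 6 → 7 → 8 → 9 → 10 → 11 → 12 → 13 → 14 → 15 → 16 → 17 → 18 → 19 → 20

Answer: 20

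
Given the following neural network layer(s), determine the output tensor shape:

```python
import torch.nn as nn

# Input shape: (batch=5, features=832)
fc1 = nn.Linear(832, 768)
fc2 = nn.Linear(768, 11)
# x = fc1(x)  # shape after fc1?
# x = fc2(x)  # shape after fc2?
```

Input: (5, 832) -> after fc1: (5, 768) -> Output: (5, 11)

Answer: (5, 11)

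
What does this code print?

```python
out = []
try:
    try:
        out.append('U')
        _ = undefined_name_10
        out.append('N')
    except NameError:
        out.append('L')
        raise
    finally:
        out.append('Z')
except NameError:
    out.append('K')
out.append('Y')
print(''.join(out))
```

Execution trace: 'U' (inner try body) → 'L' (inner except NameError) → 'Z' (inner finally) → 'K' (outer except NameError) → 'Y' (after the try/except). Output: ULZKY

Answer: ULZKY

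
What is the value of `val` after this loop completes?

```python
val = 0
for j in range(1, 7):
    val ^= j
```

XOR of 1 to 6
`val` takes the values: 0 → 1 → 3 → 0 → 4 → 1 → 7

Answer: 7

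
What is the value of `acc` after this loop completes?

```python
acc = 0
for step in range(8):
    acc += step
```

Sum of 0 to 7 = 28
`acc` takes the values: 0 → 1 → 3 → 6 → 10 → 15 → 21 → 28

Answer: 28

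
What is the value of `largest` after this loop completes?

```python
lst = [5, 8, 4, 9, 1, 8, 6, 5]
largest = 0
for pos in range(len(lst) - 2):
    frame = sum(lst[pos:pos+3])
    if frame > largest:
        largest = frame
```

Max sum of 3-element window in [5, 8, 4, 9, 1, 8, 6, 5]
`largest` takes the values: 0 → 17 → 21

Answer: 21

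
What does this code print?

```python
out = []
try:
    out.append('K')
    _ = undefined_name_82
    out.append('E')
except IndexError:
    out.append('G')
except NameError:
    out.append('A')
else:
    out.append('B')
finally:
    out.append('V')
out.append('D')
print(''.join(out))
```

Execution trace: 'K' (try body) → 'A' (except NameError) → 'V' (finally) → 'D' (after the try/except). Output: KAVD

Answer: KAVD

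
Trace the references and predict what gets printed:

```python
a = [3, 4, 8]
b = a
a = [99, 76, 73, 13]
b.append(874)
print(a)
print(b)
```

Key concept: rebinding vs mutation: a is rebound to a new list, b still points at the original.
Step by step:
`a = [3, 4, 8]` → a = [3, 4, 8]
`b = a` → b = [3, 4, 8] (same object as a)
`a = [99, 76, 73, 13]` → a = [99, 76, 73, 13]
`b.append(874)` → b = [3, 4, 8, 874]
`print(a)` → prints [99, 76, 73, 13]
`print(b)` → prints [3, 4, 8, 874]

Answer:
[99, 76, 73, 13]
[3, 4, 8, 874]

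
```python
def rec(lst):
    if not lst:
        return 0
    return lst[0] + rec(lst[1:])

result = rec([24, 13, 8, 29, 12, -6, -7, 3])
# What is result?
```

24 + 13 + 8 + 29 + 12 + (-6) + (-7) + 3 + 0 = 76

Answer: 76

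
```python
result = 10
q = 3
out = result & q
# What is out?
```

Trace:
`result = 10` → result = 10
`q = 3` → q = 3
`out = result & q` → out = 2
So out = 2

Answer: 2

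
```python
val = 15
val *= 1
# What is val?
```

Trace:
`val = 15` → val = 15
`val *= 1` → val = 15
So val = 15

Answer: 15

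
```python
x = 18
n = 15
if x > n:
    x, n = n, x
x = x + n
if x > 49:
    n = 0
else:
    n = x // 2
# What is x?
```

Trace:
`x = 18` → x = 18
`n = 15` → n = 15
`if x > n: ...` → x > n is True → x = 15; n = 18
`x = x + n` → x = 33
`if x > 49: ...` → x > 49 is False, take else branch → n = 16
So x = 33

Answer: 33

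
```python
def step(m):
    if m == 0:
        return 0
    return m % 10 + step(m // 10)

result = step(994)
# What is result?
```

Sum of digits of 994: 4 + 9 + 9 = 22

Answer: 22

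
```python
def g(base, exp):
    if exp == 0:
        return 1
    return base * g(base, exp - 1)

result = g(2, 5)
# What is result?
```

g(2, 5) = 2 * 2 * 2 * 2 * 2 = 32

Answer: 32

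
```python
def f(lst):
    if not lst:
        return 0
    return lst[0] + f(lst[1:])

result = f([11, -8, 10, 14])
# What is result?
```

11 + (-8) + 10 + 14 + 0 = 27

Answer: 27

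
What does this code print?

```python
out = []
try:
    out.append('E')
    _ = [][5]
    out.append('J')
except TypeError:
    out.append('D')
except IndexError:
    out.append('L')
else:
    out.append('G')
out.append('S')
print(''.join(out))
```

Execution trace: 'E' (try body) → 'L' (except IndexError) → 'S' (after the try/except). Output: ELS

Answer: ELS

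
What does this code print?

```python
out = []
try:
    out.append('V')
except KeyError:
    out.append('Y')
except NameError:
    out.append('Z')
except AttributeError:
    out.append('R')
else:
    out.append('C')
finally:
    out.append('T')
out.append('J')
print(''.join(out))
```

Execution trace: 'V' (try body, no exception) → 'C' (else) → 'T' (finally) → 'J' (after the try/except). Output: VCTJ

Answer: VCTJ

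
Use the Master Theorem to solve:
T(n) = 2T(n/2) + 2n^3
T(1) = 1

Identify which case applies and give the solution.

a=2, b=2, f(n)=2n^3. log_2(2) = 1. Since c=3 > 1 and the regularity condition holds (2(n/2)^3 = (2/2^3)n^3 with 2/2^3 < 1), Case 3 applies: T(n) = Θ(f(n)) = O(n^3).

Answer: O(n^3) - Case 3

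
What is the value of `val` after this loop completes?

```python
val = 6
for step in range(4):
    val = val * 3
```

Multiply by 3, 4 times: 6 * 3^4 = 486
`val` takes the values: 6 → 18 → 54 → 162 → 486

Answer: 486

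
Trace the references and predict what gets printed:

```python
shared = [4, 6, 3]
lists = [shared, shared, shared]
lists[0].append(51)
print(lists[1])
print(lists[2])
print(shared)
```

Key concept: list of same reference.
Step by step:
`shared = [4, 6, 3]` → shared = [4, 6, 3]
`lists = [shared, shared, shared]` → lists = [[4, 6, 3], [4, 6, 3], [4, 6, 3]]
`lists[0].append(51)` → shared = [4, 6, 3, 51]; lists = [[4, 6, 3, 51], [4, 6, 3, 51], [4, 6, 3, 51]]
`print(lists[1])` → prints [4, 6, 3, 51]
`print(lists[2])` → prints [4, 6, 3, 51]
`print(shared)` → prints [4, 6, 3, 51]

Answer:
[4, 6, 3, 51]
[4, 6, 3, 51]
[4, 6, 3, 51]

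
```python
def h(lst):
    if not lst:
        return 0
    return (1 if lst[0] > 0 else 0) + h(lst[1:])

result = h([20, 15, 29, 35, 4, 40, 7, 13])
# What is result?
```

Count of positive elements in [20, 15, 29, 35, 4, 40, 7, 13] = 8

Answer: 8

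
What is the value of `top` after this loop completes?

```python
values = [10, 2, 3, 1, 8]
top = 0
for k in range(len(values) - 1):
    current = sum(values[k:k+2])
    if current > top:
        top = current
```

Max sum of 2-element window in [10, 2, 3, 1, 8]
`top` takes the values: 0 → 12

Answer: 12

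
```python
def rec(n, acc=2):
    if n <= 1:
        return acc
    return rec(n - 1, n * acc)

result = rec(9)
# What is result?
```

Accumulator trace (n, acc): (9, 2) -> (8, 18) -> (7, 144) -> (6, 1008) -> (5, 6048) -> (4, 30240) -> (3, 120960) -> (2, 362880) -> (1, 725760) -> return 725760

Answer: 725760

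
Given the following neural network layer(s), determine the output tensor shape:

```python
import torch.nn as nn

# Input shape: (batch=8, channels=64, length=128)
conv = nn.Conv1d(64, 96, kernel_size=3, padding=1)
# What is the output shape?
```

Input: (8, 64, 128) -> Output: (8, 96, 128)

Answer: (8, 96, 128)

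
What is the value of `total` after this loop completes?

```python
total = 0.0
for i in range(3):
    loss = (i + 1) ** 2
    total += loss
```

Sum of squared losses 1² + 2² + ... + 3²
`total` takes the values: 0.0 → 1.0 → 5.0 → 14.0

Answer: 14.0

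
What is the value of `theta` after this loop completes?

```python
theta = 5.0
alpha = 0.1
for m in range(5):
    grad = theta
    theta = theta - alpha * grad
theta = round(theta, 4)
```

Gradient descent: w = 5.0 * (1 - 0.1)^5
`theta` takes the values: 5.0 → 4.5 → 4.05 → 3.645 → 3.2805 → 2.95245 → 2.9524

Answer: 2.9524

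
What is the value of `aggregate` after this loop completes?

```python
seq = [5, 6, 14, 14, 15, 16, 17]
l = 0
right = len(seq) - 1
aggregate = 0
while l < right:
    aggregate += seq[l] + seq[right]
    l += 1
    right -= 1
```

Sum of pairs from ends
`aggregate` takes the values: 0 → 22 → 44 → 73

Answer: 73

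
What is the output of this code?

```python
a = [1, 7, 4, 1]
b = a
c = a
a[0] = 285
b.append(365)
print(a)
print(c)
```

Key concept: multiple aliases.
Step by step:
`a = [1, 7, 4, 1]` → a = [1, 7, 4, 1]
`b = a` → b = [1, 7, 4, 1] (same object as a)
`c = a` → c = [1, 7, 4, 1] (same object as a, b)
`a[0] = 285` → a = [285, 7, 4, 1] (same object as b, c); b = [285, 7, 4, 1] (same object as a, c); c = [285, 7, 4, 1] (same object as a, b)
`b.append(365)` → a = [285, 7, 4, 1, 365] (same object as b, c); b = [285, 7, 4, 1, 365] (same object as a, c); c = [285, 7, 4, 1, 365] (same object as a, b)
`print(a)` → prints [285, 7, 4, 1, 365]
`print(c)` → prints [285, 7, 4, 1, 365]

Answer:
[285, 7, 4, 1, 365]
[285, 7, 4, 1, 365]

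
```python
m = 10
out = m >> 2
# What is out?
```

Trace:
`m = 10` → m = 10
`out = m >> 2` → out = 2
So out = 2

Answer: 2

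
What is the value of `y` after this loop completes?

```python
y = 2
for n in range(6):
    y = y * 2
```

Multiply by 2, 6 times: 2 * 2^6 = 128
`y` takes the values: 2 → 4 → 8 → 16 → 32 → 64 → 128

Answer: 128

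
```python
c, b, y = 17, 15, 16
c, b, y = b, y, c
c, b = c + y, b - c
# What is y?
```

Trace:
`c, b, y = 17, 15, 16` → c = 17; b = 15; y = 16
`c, b, y = b, y, c` → c = 15; b = 16; y = 17
`c, b = c + y, b - c` → c = 32; b = 1
So y = 17

Answer: 17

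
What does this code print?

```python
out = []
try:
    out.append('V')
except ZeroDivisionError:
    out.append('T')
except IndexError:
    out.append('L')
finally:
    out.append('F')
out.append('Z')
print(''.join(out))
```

Execution trace: 'V' (try body, no exception) → 'F' (finally) → 'Z' (after the try/except). Output: VFZ

Answer: VFZ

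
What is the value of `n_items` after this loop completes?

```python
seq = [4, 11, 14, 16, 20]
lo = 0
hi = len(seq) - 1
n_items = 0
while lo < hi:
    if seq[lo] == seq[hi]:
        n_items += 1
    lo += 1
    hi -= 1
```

Count matching pairs from ends
`n_items` takes the values: 0

Answer: 0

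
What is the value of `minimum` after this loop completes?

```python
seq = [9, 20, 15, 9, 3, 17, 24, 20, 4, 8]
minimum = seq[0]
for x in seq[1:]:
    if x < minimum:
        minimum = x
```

Minimum of [9, 20, 15, 9, 3, 17, 24, 20, 4, 8]
`minimum` takes the values: 9 → 3

Answer: 3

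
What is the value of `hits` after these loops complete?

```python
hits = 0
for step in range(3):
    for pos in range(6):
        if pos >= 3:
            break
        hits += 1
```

Inner breaks at 3, outer runs 3 times
`hits` takes the values: 0 → 1 → 2 → 3 → 4 → 5 → 6 → 7 → 8 → 9

Answer: 9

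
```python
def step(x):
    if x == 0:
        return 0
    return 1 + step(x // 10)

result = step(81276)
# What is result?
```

Count of digits of 81276: 5

Answer: 5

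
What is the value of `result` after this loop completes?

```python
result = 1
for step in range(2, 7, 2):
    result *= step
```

Product of even numbers 2 to 6
`result` takes the values: 1 → 2 → 8 → 48

Answer: 48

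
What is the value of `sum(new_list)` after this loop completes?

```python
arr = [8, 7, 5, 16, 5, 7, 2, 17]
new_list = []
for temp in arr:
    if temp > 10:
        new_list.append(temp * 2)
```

Sum of doubled values > 10
`new_list` takes the values: [] → [32] → [32, 34]
So `sum(new_list)` = 66

Answer: 66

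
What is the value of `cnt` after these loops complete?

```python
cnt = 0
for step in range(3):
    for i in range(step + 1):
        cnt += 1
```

Triangle: 1 + 2 + ... + 3
`cnt` takes the values: 0 → 1 → 2 → 3 → 4 → 5 → 6

Answer: 6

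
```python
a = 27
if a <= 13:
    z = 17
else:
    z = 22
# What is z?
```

Trace:
`a = 27` → a = 27
`if a <= 13: ...` → a <= 13 is False, take else branch → z = 22
So z = 22

Answer: 22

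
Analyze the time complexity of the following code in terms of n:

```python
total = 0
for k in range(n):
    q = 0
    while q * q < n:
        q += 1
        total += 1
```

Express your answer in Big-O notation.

Each loop level contributes: n × √n. Multiplying the contributions gives O(n√n).

Answer: O(n√n)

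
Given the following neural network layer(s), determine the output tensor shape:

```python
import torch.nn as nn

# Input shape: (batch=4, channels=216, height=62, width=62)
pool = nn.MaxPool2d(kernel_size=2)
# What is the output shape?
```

Input: (4, 216, 62, 62) -> Output: (4, 216, 31, 31)

Answer: (4, 216, 31, 31)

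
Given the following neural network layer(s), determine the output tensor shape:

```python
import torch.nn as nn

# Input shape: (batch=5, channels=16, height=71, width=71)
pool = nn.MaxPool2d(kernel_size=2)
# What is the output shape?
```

Input: (5, 16, 71, 71) -> Output: (5, 16, 35, 35)

Answer: (5, 16, 35, 35)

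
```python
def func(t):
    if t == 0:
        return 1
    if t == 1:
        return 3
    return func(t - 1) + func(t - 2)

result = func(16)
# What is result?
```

Build up from base cases: func(0)=1, func(1)=3, func(2)=4, func(3)=7, func(4)=11, func(5)=18, func(6)=29, ..., func(16)=3571

Answer: 3571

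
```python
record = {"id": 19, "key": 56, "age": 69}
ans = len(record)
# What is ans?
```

Trace:
`record = {"id": 19, "key": 56, "age": 69}` → record = {'id': 19, 'key': 56, 'age': 69}
`ans = len(record)` → ans = 3
So ans = 3

Answer: 3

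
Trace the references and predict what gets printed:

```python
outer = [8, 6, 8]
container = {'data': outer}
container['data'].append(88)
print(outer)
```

Key concept: dict holds reference to list.
Step by step:
`outer = [8, 6, 8]` → outer = [8, 6, 8]
`container = {'data': outer}` → container = {'data': [8, 6, 8]}
`container['data'].append(88)` → outer = [8, 6, 8, 88]; container = {'data': [8, 6, 8, 88]}
`print(outer)` → prints [8, 6, 8, 88]

Answer: [8, 6, 8, 88]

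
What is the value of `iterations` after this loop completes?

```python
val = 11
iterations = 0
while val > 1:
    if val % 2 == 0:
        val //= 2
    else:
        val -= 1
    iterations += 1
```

Steps to reduce 11 to 1
`iterations` takes the values: 0 → 1 → 2 → 3 → 4 → 5

Answer: 5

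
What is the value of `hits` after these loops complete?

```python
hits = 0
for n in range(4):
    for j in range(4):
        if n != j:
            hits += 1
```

4² - 4 (exclude diagonal)
`hits` takes the values: 0 → 1 → 2 → 3 → 4 → 5 → 6 → 7 → 8 → 9 → 10 → 11 → 12

Answer: 12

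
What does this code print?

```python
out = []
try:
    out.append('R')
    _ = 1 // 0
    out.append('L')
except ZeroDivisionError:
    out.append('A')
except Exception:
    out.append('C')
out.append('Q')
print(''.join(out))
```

Execution trace: 'R' (try body) → 'A' (except ZeroDivisionError) → 'Q' (after the try/except). Output: RAQ

Answer: RAQ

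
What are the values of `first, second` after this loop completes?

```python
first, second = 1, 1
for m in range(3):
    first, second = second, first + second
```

Fibonacci: after 3 iterations
`first, second` takes the values: (1, 1) → (1, 2) → (2, 3) → (3, 5)

Answer: 3, 5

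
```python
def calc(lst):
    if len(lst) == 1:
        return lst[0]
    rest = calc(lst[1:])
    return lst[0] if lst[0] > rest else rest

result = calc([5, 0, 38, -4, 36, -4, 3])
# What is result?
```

Recursive max over [5, 0, 38, -4, 36, -4, 3] = 38

Answer: 38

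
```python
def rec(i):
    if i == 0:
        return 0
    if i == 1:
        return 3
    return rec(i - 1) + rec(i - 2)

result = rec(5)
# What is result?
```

Build up from base cases: rec(0)=0, rec(1)=3, rec(2)=3, rec(3)=6, rec(4)=9, rec(5)=15

Answer: 15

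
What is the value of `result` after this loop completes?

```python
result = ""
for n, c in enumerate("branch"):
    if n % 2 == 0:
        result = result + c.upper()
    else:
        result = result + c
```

Uppercase even positions in 'branch'
`result` takes the values: "" → "B" → "Br" → "BrA" → "BrAn" → "BrAnC" → "BrAnCh"

Answer: "BrAnCh"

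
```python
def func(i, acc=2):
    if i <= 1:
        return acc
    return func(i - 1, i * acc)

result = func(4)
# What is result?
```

Accumulator trace (n, acc): (4, 2) -> (3, 8) -> (2, 24) -> (1, 48) -> return 48

Answer: 48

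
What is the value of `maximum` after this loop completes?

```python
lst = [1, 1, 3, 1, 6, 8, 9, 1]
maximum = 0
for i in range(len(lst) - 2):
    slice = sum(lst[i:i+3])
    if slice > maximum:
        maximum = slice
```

Max sum of 3-element window in [1, 1, 3, 1, 6, 8, 9, 1]
`maximum` takes the values: 0 → 5 → 10 → 15 → 23

Answer: 23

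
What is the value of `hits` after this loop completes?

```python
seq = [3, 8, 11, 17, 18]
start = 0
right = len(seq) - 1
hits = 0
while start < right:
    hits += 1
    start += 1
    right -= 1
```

Iterations until pointers meet (list length 5)
`hits` takes the values: 0 → 1 → 2

Answer: 2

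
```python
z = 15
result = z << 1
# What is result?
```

Trace:
`z = 15` → z = 15
`result = z << 1` → result = 30
So result = 30

Answer: 30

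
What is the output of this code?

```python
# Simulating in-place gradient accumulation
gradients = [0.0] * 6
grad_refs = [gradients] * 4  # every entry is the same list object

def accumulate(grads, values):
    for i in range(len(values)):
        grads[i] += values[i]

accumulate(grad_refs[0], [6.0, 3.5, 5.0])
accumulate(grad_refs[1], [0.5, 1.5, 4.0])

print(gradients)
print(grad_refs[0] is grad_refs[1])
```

Key concept: gradient accumulation aliasing.
Step by step:
`gradients = [0.0] * 6` → gradients = [0.0, 0.0, 0.0, 0.0, 0.0, 0.0]
`grad_refs = [gradients] * 4` → grad_refs = [[0.0, 0.0, 0.0, 0.0, 0.0, 0.0], [0.0, 0.0, 0.0, 0.0, 0.0, 0.0], [0.0, 0.0, 0.0, 0.0, 0.0, 0.0], [0.0, 0.0, 0.0, 0.0, 0.0, 0.0]]
`accumulate(grad_refs[0], [6.0, 3.5, 5.0])` → gradients = [6.0, 3.5, 5.0, 0.0, 0.0, 0.0]; grad_refs = [[6.0, 3.5, 5.0, 0.0, 0.0, 0.0], [6.0, 3.5, 5.0, 0.0, 0.0, 0.0], [6.0, 3.5, 5.0, 0.0, 0.0, 0.0], [6.0, 3.5, 5.0, 0.0, 0.0, 0.0]]
`accumulate(grad_refs[1], [0.5, 1.5, 4.0])` → gradients = [6.5, 5.0, 9.0, 0.0, 0.0, 0.0]; grad_refs = [[6.5, 5.0, 9.0, 0.0, 0.0, 0.0], [6.5, 5.0, 9.0, 0.0, 0.0, 0.0], [6.5, 5.0, 9.0, 0.0, 0.0, 0.0], [6.5, 5.0, 9.0, 0.0, 0.0, 0.0]]
`print(gradients)` → prints [6.5, 5.0, 9.0, 0.0, 0.0, 0.0]
`print(grad_refs[0] is grad_refs[1])` → prints True

Answer:
[6.5, 5.0, 9.0, 0.0, 0.0, 0.0]
True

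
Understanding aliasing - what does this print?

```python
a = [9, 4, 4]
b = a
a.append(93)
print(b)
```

Key concept: basic list aliasing.
Step by step:
`a = [9, 4, 4]` → a = [9, 4, 4]
`b = a` → b = [9, 4, 4] (same object as a)
`a.append(93)` → a = [9, 4, 4, 93] (same object as b); b = [9, 4, 4, 93] (same object as a)
`print(b)` → prints [9, 4, 4, 93]

Answer: [9, 4, 4, 93]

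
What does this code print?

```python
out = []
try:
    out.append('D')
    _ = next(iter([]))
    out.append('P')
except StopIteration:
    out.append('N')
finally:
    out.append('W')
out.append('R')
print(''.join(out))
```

Execution trace: 'D' (try body) → 'N' (except StopIteration) → 'W' (finally) → 'R' (after the try/except). Output: DNWR

Answer: DNWR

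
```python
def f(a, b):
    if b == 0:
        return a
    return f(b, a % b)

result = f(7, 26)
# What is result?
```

f(7, 26) -> f(26, 7) -> f(7, 5) -> f(5, 2) -> f(2, 1) -> f(1, 0) -> 1

Answer: 1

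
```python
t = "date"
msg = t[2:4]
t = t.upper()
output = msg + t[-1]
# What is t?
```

Trace:
`t = "date"` → t = 'date'
`msg = t[2:4]` → msg = 'te'
`t = t.upper()` → t = 'DATE'
`output = msg + t[-1]` → output = 'teE'
So t = 'DATE'

Answer: 'DATE'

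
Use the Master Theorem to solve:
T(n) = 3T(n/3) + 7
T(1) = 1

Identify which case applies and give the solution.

a=3, b=3, f(n)=7. log_3(3) = 1. Since c=0 < 1, Case 1 applies: T(n) = Θ(n^log_b(a)) = O(n).

Answer: O(n) - Case 1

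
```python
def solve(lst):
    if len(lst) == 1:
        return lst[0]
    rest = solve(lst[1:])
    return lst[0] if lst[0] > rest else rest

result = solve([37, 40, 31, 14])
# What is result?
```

Recursive max over [37, 40, 31, 14] = 40

Answer: 40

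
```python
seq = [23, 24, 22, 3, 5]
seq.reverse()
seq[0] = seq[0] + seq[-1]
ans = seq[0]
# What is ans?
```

Trace:
`seq = [23, 24, 22, 3, 5]` → seq = [23, 24, 22, 3, 5]
`seq.reverse()` → seq = [5, 3, 22, 24, 23]
`seq[0] = seq[0] + seq[-1]` → seq = [28, 3, 22, 24, 23]
`ans = seq[0]` → ans = 28
So ans = 28

Answer: 28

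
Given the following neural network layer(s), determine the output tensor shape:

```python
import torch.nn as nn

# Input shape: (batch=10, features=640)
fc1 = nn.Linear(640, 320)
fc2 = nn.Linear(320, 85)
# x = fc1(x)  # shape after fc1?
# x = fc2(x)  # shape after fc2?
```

Input: (10, 640) -> after fc1: (10, 320) -> Output: (10, 85)

Answer: (10, 85)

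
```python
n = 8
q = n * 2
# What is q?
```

Trace:
`n = 8` → n = 8
`q = n * 2` → q = 16
So q = 16

Answer: 16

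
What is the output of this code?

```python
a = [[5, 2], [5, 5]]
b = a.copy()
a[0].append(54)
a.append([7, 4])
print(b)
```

Key concept: shallow copy with nested lists.
Step by step:
`a = [[5, 2], [5, 5]]` → a = [[5, 2], [5, 5]]
`b = a.copy()` → b = [[5, 2], [5, 5]]
`a[0].append(54)` → a = [[5, 2, 54], [5, 5]]; b = [[5, 2, 54], [5, 5]]
`a.append([7, 4])` → a = [[5, 2, 54], [5, 5], [7, 4]]
`print(b)` → prints [[5, 2, 54], [5, 5]]

Answer: [[5, 2, 54], [5, 5]]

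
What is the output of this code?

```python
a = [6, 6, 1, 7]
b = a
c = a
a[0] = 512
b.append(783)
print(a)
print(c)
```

Key concept: multiple aliases.
Step by step:
`a = [6, 6, 1, 7]` → a = [6, 6, 1, 7]
`b = a` → b = [6, 6, 1, 7] (same object as a)
`c = a` → c = [6, 6, 1, 7] (same object as a, b)
`a[0] = 512` → a = [512, 6, 1, 7] (same object as b, c); b = [512, 6, 1, 7] (same object as a, c); c = [512, 6, 1, 7] (same object as a, b)
`b.append(783)` → a = [512, 6, 1, 7, 783] (same object as b, c); b = [512, 6, 1, 7, 783] (same object as a, c); c = [512, 6, 1, 7, 783] (same object as a, b)
`print(a)` → prints [512, 6, 1, 7, 783]
`print(c)` → prints [512, 6, 1, 7, 783]

Answer:
[512, 6, 1, 7, 783]
[512, 6, 1, 7, 783]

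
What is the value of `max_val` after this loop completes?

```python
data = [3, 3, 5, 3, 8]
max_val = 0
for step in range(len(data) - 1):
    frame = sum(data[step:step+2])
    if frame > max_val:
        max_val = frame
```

Max sum of 2-element window in [3, 3, 5, 3, 8]
`max_val` takes the values: 0 → 6 → 8 → 11

Answer: 11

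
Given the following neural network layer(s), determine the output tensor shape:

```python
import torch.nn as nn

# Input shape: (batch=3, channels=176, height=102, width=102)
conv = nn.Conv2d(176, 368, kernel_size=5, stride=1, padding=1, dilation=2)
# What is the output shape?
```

Input: (3, 176, 102, 102) -> Output: (3, 368, 96, 96)

Answer: (3, 368, 96, 96)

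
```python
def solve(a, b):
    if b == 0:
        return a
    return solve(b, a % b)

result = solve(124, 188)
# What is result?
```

solve(124, 188) -> solve(188, 124) -> solve(124, 64) -> solve(64, 60) -> solve(60, 4) -> solve(4, 0) -> 4

Answer: 4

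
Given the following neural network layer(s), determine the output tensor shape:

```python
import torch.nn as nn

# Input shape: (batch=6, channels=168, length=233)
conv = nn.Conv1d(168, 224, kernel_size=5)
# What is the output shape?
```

Input: (6, 168, 233) -> Output: (6, 224, 229)

Answer: (6, 224, 229)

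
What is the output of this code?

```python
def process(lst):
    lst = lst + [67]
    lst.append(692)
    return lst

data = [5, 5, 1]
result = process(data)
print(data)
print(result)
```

Key concept: rebinding parameter vs mutation.
Step by step:
`data = [5, 5, 1]` → data = [5, 5, 1]
`result = process(data)` → result = [5, 5, 1, 67, 692]
`print(data)` → prints [5, 5, 1]
`print(result)` → prints [5, 5, 1, 67, 692]

Answer:
[5, 5, 1]
[5, 5, 1, 67, 692]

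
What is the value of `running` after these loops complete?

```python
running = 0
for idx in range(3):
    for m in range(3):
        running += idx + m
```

Sum of all idx+m for idx,m in 3x3
`running` takes the values: 0 → 1 → 3 → 4 → 6 → 9 → 11 → 14 → 18

Answer: 18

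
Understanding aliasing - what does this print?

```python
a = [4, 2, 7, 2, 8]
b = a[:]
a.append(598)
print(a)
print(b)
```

Key concept: slice [:] creates copy.
Step by step:
`a = [4, 2, 7, 2, 8]` → a = [4, 2, 7, 2, 8]
`b = a[:]` → b = [4, 2, 7, 2, 8]
`a.append(598)` → a = [4, 2, 7, 2, 8, 598]
`print(a)` → prints [4, 2, 7, 2, 8, 598]
`print(b)` → prints [4, 2, 7, 2, 8]

Answer:
[4, 2, 7, 2, 8, 598]
[4, 2, 7, 2, 8]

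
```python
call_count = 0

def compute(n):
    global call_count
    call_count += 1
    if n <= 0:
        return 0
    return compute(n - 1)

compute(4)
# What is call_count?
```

Linear recursion stepping by 1: 5 calls from n=4 down to ≤0.

Answer: 5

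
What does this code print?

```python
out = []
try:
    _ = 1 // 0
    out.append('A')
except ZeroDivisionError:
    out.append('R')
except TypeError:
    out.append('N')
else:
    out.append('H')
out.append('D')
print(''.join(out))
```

Execution trace: 'R' (except ZeroDivisionError) → 'D' (after the try/except). Output: RD

Answer: RD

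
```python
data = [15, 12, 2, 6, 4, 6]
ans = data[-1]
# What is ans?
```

Trace:
`data = [15, 12, 2, 6, 4, 6]` → data = [15, 12, 2, 6, 4, 6]
`ans = data[-1]` → ans = 6
So ans = 6

Answer: 6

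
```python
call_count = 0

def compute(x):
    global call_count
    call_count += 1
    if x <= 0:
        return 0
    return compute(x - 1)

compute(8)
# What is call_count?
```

Linear recursion stepping by 1: 9 calls from x=8 down to ≤0.

Answer: 9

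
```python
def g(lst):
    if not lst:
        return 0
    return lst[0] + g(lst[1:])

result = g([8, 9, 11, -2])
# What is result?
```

8 + 9 + 11 + (-2) + 0 = 26

Answer: 26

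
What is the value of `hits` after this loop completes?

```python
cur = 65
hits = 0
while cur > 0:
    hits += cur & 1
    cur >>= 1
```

Count set bits in 65 (binary: 0b1000001)
`hits` takes the values: 0 → 1 → 2

Answer: 2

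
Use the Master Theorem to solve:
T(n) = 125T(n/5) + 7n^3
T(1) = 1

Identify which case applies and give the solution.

a=125, b=5, f(n)=7n^3. log_5(125) = 3. Since c=3 = 3, Case 2 applies: T(n) = Θ(n^log_b(a) · log n) = O(n^3 log n).

Answer: O(n^3 log n) - Case 2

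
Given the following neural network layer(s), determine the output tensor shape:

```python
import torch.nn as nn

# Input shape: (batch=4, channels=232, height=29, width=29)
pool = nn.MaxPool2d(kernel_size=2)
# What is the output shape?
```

Input: (4, 232, 29, 29) -> Output: (4, 232, 14, 14)

Answer: (4, 232, 14, 14)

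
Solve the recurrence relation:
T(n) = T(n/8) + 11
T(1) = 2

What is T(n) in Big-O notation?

Each step divides n by 8 and adds 11. After log_8(n) steps we reach T(1)=2. So T(n) = 11·log_8(n) + 2 = O(log n).

Answer: O(log n)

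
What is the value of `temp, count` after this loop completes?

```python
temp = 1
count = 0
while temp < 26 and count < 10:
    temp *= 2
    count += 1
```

Double until >= 26 or 10 iterations
`temp, count` takes the values: (1, 0) → (2, 0) → (2, 1) → (4, 1) → (4, 2) → (8, 2) → (8, 3) → (16, 3) → (16, 4) → (32, 4) → (32, 5)

Answer: 32, 5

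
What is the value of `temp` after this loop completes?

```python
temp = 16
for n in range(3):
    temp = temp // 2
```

Halve 3 times: 16 // 2^3 = 2
`temp` takes the values: 16 → 8 → 4 → 2

Answer: 2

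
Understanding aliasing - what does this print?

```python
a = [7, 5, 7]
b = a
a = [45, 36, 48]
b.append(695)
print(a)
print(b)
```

Key concept: rebinding vs mutation: a is rebound to a new list, b still points at the original.
Step by step:
`a = [7, 5, 7]` → a = [7, 5, 7]
`b = a` → b = [7, 5, 7] (same object as a)
`a = [45, 36, 48]` → a = [45, 36, 48]
`b.append(695)` → b = [7, 5, 7, 695]
`print(a)` → prints [45, 36, 48]
`print(b)` → prints [7, 5, 7, 695]

Answer:
[45, 36, 48]
[7, 5, 7, 695]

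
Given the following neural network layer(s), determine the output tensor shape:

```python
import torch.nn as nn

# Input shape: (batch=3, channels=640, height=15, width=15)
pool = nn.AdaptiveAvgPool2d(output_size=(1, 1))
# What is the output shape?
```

Input: (3, 640, 15, 15) -> Output: (3, 640, 1, 1)

Answer: (3, 640, 1, 1)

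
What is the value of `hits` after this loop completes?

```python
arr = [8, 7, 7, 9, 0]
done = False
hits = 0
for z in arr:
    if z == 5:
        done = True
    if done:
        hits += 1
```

Count elements after first 5 in [8, 7, 7, 9, 0]
`hits` takes the values: 0

Answer: 0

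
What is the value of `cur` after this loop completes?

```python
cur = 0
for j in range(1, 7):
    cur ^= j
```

XOR of 1 to 6
`cur` takes the values: 0 → 1 → 3 → 0 → 4 → 1 → 7

Answer: 7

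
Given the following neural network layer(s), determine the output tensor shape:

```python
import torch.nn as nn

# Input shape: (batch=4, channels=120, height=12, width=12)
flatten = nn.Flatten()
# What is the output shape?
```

Input: (4, 120, 12, 12) -> Output: (4, 17280)

Answer: (4, 17280)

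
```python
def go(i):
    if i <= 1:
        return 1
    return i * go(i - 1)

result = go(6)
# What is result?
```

go(6) = 6 * 5 * 4 * 3 * 2 * 1 = 720

Answer: 720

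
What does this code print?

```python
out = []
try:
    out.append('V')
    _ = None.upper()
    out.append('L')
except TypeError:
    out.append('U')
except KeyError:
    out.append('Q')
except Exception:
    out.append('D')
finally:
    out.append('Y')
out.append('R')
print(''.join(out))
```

Execution trace: 'V' (try body) → 'D' (except Exception) → 'Y' (finally) → 'R' (after the try/except). Output: VDYR

Answer: VDYR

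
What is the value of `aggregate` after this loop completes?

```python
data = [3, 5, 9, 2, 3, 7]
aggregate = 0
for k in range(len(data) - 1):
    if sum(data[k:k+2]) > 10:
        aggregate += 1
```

Count windows with sum > 10
`aggregate` takes the values: 0 → 1 → 2

Answer: 2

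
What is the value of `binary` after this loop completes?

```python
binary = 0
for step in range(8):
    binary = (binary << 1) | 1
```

Build 8 consecutive 1-bits: 0b11111111
`binary` takes the values: 0 → 1 → 3 → 7 → 15 → 31 → 63 → 127 → 255

Answer: 255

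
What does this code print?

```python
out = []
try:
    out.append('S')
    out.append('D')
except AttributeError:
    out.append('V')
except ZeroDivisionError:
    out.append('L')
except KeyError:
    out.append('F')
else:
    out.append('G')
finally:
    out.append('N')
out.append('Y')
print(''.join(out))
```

Execution trace: 'S' (try body) → 'D' (try body, no exception) → 'G' (else) → 'N' (finally) → 'Y' (after the try/except). Output: SDGNY

Answer: SDGNY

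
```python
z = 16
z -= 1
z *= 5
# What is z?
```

Trace:
`z = 16` → z = 16
`z -= 1` → z = 15
`z *= 5` → z = 75
So z = 75

Answer: 75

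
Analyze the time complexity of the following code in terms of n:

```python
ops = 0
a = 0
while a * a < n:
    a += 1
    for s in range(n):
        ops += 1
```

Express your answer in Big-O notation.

Each loop level contributes: √n × n. Multiplying the contributions gives O(n√n).

Answer: O(n√n)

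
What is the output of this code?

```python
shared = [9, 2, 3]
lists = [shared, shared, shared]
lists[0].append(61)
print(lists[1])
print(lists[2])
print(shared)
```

Key concept: list of same reference.
Step by step:
`shared = [9, 2, 3]` → shared = [9, 2, 3]
`lists = [shared, shared, shared]` → lists = [[9, 2, 3], [9, 2, 3], [9, 2, 3]]
`lists[0].append(61)` → shared = [9, 2, 3, 61]; lists = [[9, 2, 3, 61], [9, 2, 3, 61], [9, 2, 3, 61]]
`print(lists[1])` → prints [9, 2, 3, 61]
`print(lists[2])` → prints [9, 2, 3, 61]
`print(shared)` → prints [9, 2, 3, 61]

Answer:
[9, 2, 3, 61]
[9, 2, 3, 61]
[9, 2, 3, 61]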